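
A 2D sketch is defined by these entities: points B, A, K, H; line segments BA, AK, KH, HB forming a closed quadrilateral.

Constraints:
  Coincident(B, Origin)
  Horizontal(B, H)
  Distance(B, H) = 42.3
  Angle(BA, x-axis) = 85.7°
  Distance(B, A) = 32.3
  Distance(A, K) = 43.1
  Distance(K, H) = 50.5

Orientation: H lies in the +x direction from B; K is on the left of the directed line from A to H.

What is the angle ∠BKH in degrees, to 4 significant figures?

40.35°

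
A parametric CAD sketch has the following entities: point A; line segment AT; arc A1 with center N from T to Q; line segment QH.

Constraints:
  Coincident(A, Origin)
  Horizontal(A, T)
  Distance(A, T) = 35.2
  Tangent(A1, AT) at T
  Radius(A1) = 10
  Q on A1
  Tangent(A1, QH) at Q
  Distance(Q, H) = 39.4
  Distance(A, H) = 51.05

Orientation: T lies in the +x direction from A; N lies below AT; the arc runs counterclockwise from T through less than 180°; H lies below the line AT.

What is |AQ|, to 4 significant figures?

26.69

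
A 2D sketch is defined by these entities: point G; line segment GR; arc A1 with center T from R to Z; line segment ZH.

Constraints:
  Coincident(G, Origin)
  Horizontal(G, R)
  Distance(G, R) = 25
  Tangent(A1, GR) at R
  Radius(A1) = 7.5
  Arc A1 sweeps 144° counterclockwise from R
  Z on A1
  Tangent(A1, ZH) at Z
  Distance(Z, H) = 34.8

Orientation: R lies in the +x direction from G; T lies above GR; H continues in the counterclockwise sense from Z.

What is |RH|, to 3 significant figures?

41.5

G is at the origin; G and R share the same y with |GR| = 25.0 and R on the +x side, so R = (25.0, 0.00). Tangency of A1 to GR means the radius TR is perpendicular to GR, so T = R + (0, 7.5) = (25.0, 7.50). On A1, R sits at bearing -90° from T; a 144° counterclockwise sweep puts Z at bearing 54°, so Z = T + 7.5·(cos 54°, sin 54°) = (29.4, 13.6). The tangent condition forces TZ to be normal to ZH, so ZH runs along (−sin 54°, cos 54°); with |ZH| = 34.8, H = (1.25, 34.0). Then |RH| = |H − R| = 41.5.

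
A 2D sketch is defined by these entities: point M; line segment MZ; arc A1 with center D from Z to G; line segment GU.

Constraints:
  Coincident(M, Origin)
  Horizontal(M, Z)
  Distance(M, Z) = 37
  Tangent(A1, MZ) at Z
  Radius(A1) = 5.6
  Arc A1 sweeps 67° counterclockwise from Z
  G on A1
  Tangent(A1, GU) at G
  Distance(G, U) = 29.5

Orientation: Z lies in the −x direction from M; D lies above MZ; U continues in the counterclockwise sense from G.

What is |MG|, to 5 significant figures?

32.027

The tangent condition forces DZ to be normal to MZ, so D = Z + (0, 5.6) = (-37.000, 5.6000). On A1, Z sits at bearing -90° from D; a 67° counterclockwise sweep puts G at bearing -23°, so G = D + 5.6·(cos -23°, sin -23°) = (-31.845, 3.4119). Then |MG| = |G − M| = 32.027.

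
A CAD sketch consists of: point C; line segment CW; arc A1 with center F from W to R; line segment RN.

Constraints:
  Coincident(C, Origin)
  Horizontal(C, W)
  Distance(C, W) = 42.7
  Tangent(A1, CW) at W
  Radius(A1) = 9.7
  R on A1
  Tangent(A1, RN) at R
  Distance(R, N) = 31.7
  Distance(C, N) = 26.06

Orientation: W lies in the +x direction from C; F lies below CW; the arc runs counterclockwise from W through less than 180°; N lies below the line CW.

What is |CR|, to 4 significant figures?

36.46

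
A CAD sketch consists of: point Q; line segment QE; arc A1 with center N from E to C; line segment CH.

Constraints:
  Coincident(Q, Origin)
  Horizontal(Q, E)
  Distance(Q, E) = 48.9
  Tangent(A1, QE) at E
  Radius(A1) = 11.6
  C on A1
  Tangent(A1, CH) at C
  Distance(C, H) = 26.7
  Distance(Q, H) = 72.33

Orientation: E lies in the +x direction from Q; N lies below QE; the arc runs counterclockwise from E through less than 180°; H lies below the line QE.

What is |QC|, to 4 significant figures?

46.15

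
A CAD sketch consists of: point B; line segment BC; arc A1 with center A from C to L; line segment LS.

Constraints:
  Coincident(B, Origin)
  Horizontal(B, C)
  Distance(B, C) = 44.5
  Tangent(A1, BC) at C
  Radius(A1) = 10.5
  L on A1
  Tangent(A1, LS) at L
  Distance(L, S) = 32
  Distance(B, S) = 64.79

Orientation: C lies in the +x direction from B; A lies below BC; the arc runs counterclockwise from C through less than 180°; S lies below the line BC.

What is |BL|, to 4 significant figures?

37.81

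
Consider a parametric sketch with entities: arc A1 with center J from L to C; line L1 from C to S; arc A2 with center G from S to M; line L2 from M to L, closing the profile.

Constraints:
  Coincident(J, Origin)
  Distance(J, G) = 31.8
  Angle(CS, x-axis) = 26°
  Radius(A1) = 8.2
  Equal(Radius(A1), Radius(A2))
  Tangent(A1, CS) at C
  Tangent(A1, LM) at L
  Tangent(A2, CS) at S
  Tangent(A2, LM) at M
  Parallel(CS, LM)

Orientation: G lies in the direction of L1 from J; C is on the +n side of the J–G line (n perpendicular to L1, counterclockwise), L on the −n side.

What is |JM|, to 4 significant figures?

32.84

Tangency of A1 to both parallel lines with radius 8.2 puts C and L at J ± 8.2·n: C = (-3.595, 7.370), L = (3.595, -7.370). Equal radii place S and M the same way about G: S = G + 8.2·n = (24.99, 21.31), M = G − 8.2·n = (32.18, 6.570). Then |JM| = |M − J| = 32.84.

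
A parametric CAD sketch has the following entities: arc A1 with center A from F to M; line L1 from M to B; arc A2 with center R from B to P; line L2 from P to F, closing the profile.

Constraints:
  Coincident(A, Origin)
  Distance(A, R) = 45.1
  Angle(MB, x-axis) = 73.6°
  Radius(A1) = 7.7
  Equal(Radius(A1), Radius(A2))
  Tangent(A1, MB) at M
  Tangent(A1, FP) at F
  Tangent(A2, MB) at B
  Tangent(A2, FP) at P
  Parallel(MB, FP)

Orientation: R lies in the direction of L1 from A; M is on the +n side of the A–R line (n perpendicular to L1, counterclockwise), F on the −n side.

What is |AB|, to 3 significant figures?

45.8

Tangency of A1 to both parallel lines with radius 7.7 puts M and F at A ± 7.7·n: M = (-7.39, 2.17), F = (7.39, -2.17). Equal radii place B and P the same way about R: B = R + 7.7·n = (5.35, 45.4), P = R − 7.7·n = (20.1, 41.1). Then |AB| = |B − A| = 45.8.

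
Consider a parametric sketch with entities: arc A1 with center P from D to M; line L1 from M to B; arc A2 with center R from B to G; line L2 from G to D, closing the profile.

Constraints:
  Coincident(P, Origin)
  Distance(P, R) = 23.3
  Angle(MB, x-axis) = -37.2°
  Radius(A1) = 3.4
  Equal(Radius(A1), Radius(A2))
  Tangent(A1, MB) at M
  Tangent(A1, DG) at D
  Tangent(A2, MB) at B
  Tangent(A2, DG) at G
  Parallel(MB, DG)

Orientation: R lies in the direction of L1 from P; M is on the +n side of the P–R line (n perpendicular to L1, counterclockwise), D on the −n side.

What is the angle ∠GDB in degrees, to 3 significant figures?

16.3°

The slot axis is L1's direction at -37.2°, so u = (cos -37.2°, sin -37.2°) = (0.797, -0.605) and n = (−sin -37.2°, cos -37.2°) = (0.605, 0.797). P is at the origin and R lies 23.3 along u from P, so R = 23.3·u = (18.6, -14.1). Tangency of A1 to both parallel lines with radius 3.4 puts M and D at P ± 3.4·n: M = (2.06, 2.71), D = (-2.06, -2.71). Equal radii place B and G the same way about R: B = R + 3.4·n = (20.6, -11.4), G = R − 3.4·n = (16.5, -16.8). Then cos ∠GDB = DG·DB / (|DG||DB|), giving 16.3°.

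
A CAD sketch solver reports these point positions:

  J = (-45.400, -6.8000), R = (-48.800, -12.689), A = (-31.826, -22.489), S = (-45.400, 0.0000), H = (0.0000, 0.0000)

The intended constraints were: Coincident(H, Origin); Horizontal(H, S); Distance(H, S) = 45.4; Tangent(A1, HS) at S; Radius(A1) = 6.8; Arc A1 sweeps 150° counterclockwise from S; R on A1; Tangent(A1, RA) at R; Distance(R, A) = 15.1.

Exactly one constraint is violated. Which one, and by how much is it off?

Distance(R, A) = 15.1 — off by 4.50.

H = (0.00, 0.00) ✓; H.y = 0.00, S.y = 0.00 ✓; |HS| = 45.40 ✓; ∠(JS, SH) = 90.00° ✓; |JS| = 6.800 ✓; bearing(J→R) − bearing(J→S) = 150.0° ✓; |JR| = 6.800 ✓; ∠(JR, RA) = 90.00° ✓; |RA| = 19.60 ✗.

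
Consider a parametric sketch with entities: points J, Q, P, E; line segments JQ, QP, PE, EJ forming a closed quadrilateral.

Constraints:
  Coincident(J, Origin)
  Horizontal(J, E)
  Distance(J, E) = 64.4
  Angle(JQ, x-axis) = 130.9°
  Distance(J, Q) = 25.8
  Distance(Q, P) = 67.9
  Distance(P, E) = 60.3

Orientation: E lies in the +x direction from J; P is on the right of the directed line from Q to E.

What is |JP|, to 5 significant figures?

42.709

J is at the origin; JE is horizontal with |JE| = 64.4 and E in +x, so E = (64.4, 0). JQ runs at 130.9° with |JQ| = 25.8, so Q = (-16.892, 19.501). P is determined by |QP| = 67.9 and |PE| = 60.3 together: it lies at the intersection of circle(Q, 67.9) and circle(E, 60.3). With |QE| = 83.599, the foot of the radical line on QE is 47.627 from Q and the perpendicular offset is √(67.9² − 47.627²) = 48.395. Taking the right-of-QE solution: P = (18.131, -38.669).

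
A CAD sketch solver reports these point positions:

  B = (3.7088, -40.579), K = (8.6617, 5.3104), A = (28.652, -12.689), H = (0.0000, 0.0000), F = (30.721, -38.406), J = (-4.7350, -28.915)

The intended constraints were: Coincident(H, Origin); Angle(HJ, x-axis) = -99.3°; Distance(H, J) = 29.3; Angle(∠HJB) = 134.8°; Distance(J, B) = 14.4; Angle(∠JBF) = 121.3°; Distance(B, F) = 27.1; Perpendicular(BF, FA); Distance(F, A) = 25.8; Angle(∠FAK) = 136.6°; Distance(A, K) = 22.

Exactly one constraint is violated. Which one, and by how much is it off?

Distance(A, K) = 22 — off by 4.90.

H = (0.00, 0.00) ✓; HJ at -99.30° ✓; |HJ| = 29.30 ✓; ∠HJB = 134.8° ✓; |JB| = 14.40 ✓; ∠JBF = 121.3° ✓; |BF| = 27.10 ✓; ∠(BF, FA) = 90.00° ✓; |FA| = 25.80 ✓; ∠FAK = 136.6° ✓; |AK| = 26.90 ✗.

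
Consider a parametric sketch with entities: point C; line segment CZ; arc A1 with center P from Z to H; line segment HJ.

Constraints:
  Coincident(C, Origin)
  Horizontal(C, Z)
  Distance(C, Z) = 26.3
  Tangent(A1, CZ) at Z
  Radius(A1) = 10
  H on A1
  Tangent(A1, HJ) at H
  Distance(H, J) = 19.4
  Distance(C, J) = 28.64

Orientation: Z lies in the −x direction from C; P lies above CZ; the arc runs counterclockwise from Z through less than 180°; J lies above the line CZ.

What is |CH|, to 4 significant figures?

18.22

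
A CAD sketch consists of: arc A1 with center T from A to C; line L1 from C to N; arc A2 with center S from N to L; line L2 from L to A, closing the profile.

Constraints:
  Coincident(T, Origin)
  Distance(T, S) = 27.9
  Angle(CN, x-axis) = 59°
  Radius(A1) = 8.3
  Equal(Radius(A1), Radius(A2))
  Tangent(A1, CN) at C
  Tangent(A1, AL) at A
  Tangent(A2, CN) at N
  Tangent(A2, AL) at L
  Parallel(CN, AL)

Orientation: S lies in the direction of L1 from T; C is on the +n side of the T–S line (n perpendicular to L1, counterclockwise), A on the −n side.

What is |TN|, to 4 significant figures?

29.11

Tangency of A1 to both parallel lines with radius 8.3 puts C and A at T ± 8.3·n: C = (-7.114, 4.275), A = (7.114, -4.275). Equal radii place N and L the same way about S: N = S + 8.3·n = (7.255, 28.19), L = S − 8.3·n = (21.48, 19.64). Then |TN| = |N − T| = 29.11.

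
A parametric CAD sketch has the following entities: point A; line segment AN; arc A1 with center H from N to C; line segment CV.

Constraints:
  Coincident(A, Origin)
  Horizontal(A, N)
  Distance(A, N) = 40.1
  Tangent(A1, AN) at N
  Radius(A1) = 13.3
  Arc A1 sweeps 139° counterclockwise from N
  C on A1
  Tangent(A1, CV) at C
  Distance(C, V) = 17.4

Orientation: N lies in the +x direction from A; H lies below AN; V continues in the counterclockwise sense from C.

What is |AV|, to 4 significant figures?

56.47

A is at the origin; AN is horizontal with |AN| = 40.1 and N on the +x side, so N = (40.10, 0.000). Tangency of A1 to AN means the radius HN is perpendicular to AN, so H = N + (0, -13.3) = (40.10, -13.30). On A1, N sits at bearing 90° from H; a 139° counterclockwise sweep puts C at bearing 229°, so C = H + 13.3·(cos 229°, sin 229°) = (31.37, -23.34). The tangent condition forces HC to be normal to CV, so CV runs along (−sin 229°, cos 229°); with |CV| = 17.4, V = (44.51, -34.75). Then |AV| = |V − A| = 56.47.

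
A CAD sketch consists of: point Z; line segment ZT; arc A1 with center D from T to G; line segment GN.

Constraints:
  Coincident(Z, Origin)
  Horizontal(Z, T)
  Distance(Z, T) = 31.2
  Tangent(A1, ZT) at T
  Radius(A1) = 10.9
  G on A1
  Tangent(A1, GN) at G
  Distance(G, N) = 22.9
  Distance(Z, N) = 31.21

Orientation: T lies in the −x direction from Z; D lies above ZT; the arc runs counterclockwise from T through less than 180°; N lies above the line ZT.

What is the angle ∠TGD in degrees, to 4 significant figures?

55.41°

Checks: |DG| = 10.90 ✓; ∠(DG, GN) = 90.00° ✓; |GN| = 22.90 ✓; |ZN| = 31.21 ✓.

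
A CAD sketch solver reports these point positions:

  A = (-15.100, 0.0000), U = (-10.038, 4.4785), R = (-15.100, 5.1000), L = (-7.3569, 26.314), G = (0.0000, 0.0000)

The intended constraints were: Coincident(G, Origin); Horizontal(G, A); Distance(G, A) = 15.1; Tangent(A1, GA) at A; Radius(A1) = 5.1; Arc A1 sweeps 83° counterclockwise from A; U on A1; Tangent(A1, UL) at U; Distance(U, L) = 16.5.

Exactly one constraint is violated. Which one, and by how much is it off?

Distance(U, L) = 16.5 — off by 5.50.

G = (0.00, 0.00) ✓; G.y = 0.00, A.y = 0.00 ✓; |GA| = 15.10 ✓; ∠(RA, AG) = 90.00° ✓; |RA| = 5.100 ✓; bearing(R→U) − bearing(R→A) = 83.00° ✓; |RU| = 5.100 ✓; ∠(RU, UL) = 90.00° ✓; |UL| = 22.00 ✗.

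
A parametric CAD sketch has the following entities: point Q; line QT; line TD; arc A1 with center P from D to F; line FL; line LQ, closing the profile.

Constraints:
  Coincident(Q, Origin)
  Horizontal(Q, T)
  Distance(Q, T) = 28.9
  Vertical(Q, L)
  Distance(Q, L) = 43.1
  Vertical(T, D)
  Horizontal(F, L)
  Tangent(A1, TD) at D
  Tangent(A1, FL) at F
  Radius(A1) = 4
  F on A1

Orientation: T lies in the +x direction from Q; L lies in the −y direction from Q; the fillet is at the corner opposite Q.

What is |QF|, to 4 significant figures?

49.78

The virtual corner opposite Q is at (28.90, -43.10). Tangency of A1 to TD means the radius PD is perpendicular to TD and tangency of A1 to FL means the radius PF is perpendicular to FL, with radius 4.0, so the center P sits 4.0 in from both sides at P = (24.90, -39.10). That places the tangent points at D = (28.90, -39.10) on TD and F = (24.90, -43.10) on FL. Then |QF| = |F − Q| = 49.78.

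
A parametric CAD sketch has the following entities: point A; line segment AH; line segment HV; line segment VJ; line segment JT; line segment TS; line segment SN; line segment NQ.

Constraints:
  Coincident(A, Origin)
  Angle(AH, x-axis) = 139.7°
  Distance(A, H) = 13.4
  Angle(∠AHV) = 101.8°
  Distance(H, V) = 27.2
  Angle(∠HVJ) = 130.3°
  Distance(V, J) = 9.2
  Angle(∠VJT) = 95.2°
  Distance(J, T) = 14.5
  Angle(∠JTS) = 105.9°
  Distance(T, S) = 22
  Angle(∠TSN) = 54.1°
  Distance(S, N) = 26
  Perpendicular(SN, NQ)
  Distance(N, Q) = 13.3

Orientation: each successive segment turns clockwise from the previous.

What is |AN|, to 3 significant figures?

34.6

A is at the origin; AH runs at 139.7° with length 13.4, so H = (-10.2, 8.67). ∠AHV = 101.8° gives HV at 61.5° from the x-axis; with |HV| = 27.2, V = (2.76, 32.6). ∠HVJ = 130.3° gives VJ at 11.8° from the x-axis; with |VJ| = 9.2, J = (11.8, 34.5). ∠VJT = 95.2° gives JT at -73.0° from the x-axis; with |JT| = 14.5, T = (16.0, 20.6). ∠JTS = 105.9° gives TS at -147° from the x-axis; with |TS| = 22.0, S = (-2.47, 8.64). ∠TSN = 54.1° gives SN at 87.0° from the x-axis; with |SN| = 26.0, N = (-1.11, 34.6). Then |AN| = |N − A| = 34.6.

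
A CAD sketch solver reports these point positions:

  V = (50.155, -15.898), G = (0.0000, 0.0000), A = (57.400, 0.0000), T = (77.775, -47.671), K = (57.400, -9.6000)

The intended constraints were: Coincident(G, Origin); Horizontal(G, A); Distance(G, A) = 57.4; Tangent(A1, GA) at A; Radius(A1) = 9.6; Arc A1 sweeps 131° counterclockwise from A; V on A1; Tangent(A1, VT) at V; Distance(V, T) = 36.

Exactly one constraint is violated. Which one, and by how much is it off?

Distance(V, T) = 36 — off by 6.10.

G = (0.00, 0.00) ✓; G.y = 0.00, A.y = 0.00 ✓; |GA| = 57.40 ✓; ∠(KA, AG) = 90.00° ✓; |KA| = 9.600 ✓; bearing(K→V) − bearing(K→A) = 131.0° ✓; |KV| = 9.600 ✓; ∠(KV, VT) = 90.00° ✓; |VT| = 42.10 ✗.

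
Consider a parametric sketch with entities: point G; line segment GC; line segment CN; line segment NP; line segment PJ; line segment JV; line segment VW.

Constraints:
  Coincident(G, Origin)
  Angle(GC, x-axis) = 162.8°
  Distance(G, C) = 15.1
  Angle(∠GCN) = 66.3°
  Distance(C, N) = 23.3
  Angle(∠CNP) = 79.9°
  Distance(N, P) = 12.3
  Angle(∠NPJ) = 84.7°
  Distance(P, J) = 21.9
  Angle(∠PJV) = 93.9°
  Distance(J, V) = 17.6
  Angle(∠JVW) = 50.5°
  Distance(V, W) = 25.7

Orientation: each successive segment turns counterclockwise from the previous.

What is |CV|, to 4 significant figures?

11.51

G is at the origin; GC runs at 162.8° with length 15.1, so C = (-14.42, 4.465). ∠GCN = 66.3° gives CN at -83.50° from the x-axis; with |CN| = 23.3, N = (-11.79, -18.69). ∠CNP = 79.9° gives NP at 16.60° from the x-axis; with |NP| = 12.3, P = (0.0002993, -15.17). ∠NPJ = 84.7° gives PJ at 111.9° from the x-axis; with |PJ| = 21.9, J = (-8.168, 5.149). ∠PJV = 93.9° gives JV at -162.0° from the x-axis; with |JV| = 17.6, V = (-24.91, -0.2902). Then |CV| = |V − C| = 11.51.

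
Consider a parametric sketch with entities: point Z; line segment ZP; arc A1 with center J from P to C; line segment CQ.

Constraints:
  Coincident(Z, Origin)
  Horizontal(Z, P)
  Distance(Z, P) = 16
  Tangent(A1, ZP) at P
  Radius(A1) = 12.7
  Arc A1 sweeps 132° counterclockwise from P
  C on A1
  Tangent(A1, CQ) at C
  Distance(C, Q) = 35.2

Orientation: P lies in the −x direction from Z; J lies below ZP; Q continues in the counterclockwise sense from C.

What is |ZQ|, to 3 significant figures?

47.4

On A1, P sits at bearing 90° from J; a 132° counterclockwise sweep puts C at bearing 222°, so C = J + 12.7·(cos 222°, sin 222°) = (-25.4, -21.2). Since A1 is tangent to CQ there, JC ⟂ CQ, so CQ runs along (−sin 222°, cos 222°); with |CQ| = 35.2, Q = (-1.88, -47.4). Then |ZQ| = |Q − Z| = 47.4.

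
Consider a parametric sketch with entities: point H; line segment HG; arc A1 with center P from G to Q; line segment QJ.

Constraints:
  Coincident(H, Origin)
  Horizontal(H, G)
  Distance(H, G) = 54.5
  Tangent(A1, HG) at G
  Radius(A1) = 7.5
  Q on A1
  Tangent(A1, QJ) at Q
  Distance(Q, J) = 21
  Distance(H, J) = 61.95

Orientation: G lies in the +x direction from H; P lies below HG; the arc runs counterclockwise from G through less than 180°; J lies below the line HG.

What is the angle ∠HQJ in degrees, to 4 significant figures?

121.0°

Checks: |PQ| = 7.500 ✓; ∠(PQ, QJ) = 90.00° ✓; |QJ| = 21.00 ✓; |HJ| = 61.95 ✓.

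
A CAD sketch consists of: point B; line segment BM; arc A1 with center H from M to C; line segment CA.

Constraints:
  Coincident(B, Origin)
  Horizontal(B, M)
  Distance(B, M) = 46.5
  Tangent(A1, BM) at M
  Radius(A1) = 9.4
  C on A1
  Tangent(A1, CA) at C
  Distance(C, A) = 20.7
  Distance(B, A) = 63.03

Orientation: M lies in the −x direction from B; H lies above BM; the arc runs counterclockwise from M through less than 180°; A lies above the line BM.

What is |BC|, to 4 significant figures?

43.26

B is at the origin; BM is horizontal with |BM| = 46.5 and M on the −x side, so M = (-46.50, 0.000). A1 meets BM tangentially, so HM is at right angles to BM, so H = M + (0, 9.4) = (-46.50, 9.400). Since HC ⟂ CA (tangency), |HA| = √(9.4² + 20.7²) = 22.73 regardless of where C sits on A1. So A lies on both circle(B, 63.03) and circle(H, 22.73); the above-BM intersection is A = (-55.22, 30.40). C is the foot of the tangent from A: C = (-40.09, 16.27).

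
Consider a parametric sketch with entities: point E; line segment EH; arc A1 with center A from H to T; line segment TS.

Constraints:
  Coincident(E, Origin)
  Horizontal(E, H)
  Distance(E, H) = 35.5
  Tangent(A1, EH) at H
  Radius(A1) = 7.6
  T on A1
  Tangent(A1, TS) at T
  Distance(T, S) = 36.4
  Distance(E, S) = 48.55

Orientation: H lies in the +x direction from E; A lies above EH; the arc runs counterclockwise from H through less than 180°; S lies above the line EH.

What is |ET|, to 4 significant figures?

43.56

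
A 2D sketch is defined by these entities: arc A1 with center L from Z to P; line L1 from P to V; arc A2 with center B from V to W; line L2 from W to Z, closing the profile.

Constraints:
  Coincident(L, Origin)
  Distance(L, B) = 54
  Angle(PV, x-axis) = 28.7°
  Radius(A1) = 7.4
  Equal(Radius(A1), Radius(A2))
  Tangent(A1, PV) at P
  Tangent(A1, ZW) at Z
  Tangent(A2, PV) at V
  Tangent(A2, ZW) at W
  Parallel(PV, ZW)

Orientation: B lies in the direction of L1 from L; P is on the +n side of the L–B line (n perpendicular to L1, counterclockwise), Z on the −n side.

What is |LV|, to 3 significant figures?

54.5

The slot axis is L1's direction at 28.7°, so u = (cos 28.7°, sin 28.7°) = (0.877, 0.480) and n = (−sin 28.7°, cos 28.7°) = (-0.480, 0.877). L is at the origin and B lies 54.0 along u from L, so B = 54.0·u = (47.4, 25.9). Tangency of A1 to both parallel lines with radius 7.4 puts P and Z at L ± 7.4·n: P = (-3.55, 6.49), Z = (3.55, -6.49). Equal radii place V and W the same way about B: V = B + 7.4·n = (43.8, 32.4), W = B − 7.4·n = (50.9, 19.4). Then |LV| = |V − L| = 54.5.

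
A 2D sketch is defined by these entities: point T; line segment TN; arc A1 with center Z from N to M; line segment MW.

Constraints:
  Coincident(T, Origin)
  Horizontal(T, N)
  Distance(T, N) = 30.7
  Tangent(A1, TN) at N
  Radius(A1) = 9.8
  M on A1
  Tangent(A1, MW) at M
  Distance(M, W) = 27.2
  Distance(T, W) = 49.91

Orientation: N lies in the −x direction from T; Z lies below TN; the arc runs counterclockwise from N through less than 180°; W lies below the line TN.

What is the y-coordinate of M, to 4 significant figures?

-12.86

T is at the origin; T and N share the same y with |TN| = 30.7 and N on the −x side, so N = (-30.70, 0.000). The tangent condition forces ZN to be normal to TN, so Z = N + (0, -9.8) = (-30.70, -9.800). Since ZM ⟂ MW (tangency), |ZW| = √(9.8² + 27.2²) = 28.91 regardless of where M sits on A1. So W lies on both circle(T, 49.91) and circle(Z, 28.91); the below-TN intersection is W = (-31.52, -38.70). M is the foot of the tangent from W: M = (-40.01, -12.86).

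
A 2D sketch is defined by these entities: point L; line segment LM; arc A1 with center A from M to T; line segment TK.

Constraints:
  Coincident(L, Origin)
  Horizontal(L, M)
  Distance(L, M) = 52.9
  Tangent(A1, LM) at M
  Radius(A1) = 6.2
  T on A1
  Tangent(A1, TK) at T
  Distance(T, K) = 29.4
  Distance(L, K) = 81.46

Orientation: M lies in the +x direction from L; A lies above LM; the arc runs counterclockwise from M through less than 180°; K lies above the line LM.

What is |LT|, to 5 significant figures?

57.217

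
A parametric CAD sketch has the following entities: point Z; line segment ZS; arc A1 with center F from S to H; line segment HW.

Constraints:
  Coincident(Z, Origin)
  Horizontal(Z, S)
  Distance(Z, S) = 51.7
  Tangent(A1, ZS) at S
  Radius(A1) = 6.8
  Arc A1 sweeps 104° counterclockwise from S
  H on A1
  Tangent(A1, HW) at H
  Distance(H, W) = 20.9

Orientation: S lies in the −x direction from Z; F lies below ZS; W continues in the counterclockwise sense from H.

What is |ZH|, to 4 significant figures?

58.91

A1 meets ZS tangentially, so FS is at right angles to ZS, so F = S + (0, -6.8) = (-51.70, -6.800). On A1, S sits at bearing 90° from F; a 104° counterclockwise sweep puts H at bearing 194°, so H = F + 6.8·(cos 194°, sin 194°) = (-58.30, -8.445). Then |ZH| = |H − Z| = 58.91.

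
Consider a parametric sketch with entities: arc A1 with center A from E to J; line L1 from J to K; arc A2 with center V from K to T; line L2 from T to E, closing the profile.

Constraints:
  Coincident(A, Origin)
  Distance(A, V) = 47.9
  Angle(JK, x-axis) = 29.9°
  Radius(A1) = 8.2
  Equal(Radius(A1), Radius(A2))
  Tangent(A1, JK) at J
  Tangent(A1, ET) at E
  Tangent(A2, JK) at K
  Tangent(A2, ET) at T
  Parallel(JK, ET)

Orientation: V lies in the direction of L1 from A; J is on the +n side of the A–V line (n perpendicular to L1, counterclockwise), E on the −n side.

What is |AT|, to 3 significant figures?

48.6

The slot axis is L1's direction at 29.9°, so u = (cos 29.9°, sin 29.9°) = (0.867, 0.498) and n = (−sin 29.9°, cos 29.9°) = (-0.498, 0.867). A is at the origin and V lies 47.9 along u from A, so V = 47.9·u = (41.5, 23.9). Tangency of A1 to both parallel lines with radius 8.2 puts J and E at A ± 8.2·n: J = (-4.09, 7.11), E = (4.09, -7.11). Equal radii place K and T the same way about V: K = V + 8.2·n = (37.4, 31.0), T = V − 8.2·n = (45.6, 16.8). Then |AT| = |T − A| = 48.6.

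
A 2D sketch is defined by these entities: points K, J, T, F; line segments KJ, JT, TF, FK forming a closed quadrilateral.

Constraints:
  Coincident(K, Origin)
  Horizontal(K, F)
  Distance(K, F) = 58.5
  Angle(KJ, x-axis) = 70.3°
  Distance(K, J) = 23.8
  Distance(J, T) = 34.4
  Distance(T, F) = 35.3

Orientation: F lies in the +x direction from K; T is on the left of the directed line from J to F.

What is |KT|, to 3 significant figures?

51.6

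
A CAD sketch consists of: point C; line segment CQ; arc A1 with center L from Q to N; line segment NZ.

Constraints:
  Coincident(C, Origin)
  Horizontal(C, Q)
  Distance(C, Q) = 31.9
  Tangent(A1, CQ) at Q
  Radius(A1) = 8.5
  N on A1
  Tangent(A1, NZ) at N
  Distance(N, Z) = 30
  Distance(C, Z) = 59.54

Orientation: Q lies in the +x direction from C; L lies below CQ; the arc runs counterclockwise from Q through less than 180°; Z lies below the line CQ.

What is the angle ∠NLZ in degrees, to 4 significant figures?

74.18°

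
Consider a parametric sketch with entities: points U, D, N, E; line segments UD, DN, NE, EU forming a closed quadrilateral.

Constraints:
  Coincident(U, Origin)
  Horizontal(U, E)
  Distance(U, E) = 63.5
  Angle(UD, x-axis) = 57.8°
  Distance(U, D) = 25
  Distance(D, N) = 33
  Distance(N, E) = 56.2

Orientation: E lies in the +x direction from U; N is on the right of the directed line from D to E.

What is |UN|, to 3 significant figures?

14.3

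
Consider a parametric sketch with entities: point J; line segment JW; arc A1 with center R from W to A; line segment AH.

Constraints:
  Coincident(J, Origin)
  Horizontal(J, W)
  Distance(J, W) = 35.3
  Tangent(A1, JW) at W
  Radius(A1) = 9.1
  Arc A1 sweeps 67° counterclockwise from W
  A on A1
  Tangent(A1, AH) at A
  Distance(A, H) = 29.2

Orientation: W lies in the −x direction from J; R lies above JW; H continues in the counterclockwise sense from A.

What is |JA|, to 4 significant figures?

27.49

J is at the origin; J and W share the same y with |JW| = 35.3 and W on the −x side, so W = (-35.30, 0.000). Tangency of A1 to JW means the radius RW is perpendicular to JW, so R = W + (0, 9.1) = (-35.30, 9.100). On A1, W sits at bearing -90° from R; a 67° counterclockwise sweep puts A at bearing -23°, so A = R + 9.1·(cos -23°, sin -23°) = (-26.92, 5.544). Then |JA| = |A − J| = 27.49.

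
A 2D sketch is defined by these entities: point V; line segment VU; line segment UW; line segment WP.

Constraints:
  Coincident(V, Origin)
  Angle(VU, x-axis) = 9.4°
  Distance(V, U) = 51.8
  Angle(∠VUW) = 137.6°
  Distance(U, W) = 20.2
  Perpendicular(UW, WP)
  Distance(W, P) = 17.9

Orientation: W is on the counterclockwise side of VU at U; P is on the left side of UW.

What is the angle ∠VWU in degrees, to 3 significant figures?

30.9°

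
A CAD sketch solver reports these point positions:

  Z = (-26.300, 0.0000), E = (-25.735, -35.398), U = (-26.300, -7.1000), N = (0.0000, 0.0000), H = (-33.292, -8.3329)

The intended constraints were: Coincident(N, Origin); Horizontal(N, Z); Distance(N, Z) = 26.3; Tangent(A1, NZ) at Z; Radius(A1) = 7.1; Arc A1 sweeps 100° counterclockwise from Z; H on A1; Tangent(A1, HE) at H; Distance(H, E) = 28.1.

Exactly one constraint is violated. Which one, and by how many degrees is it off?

Tangent(A1, HE) at H — off by 5.60°.

N = (0.00, 0.00) ✓; N.y = 0.00, Z.y = 0.00 ✓; |NZ| = 26.30 ✓; ∠(UZ, ZN) = 90.00° ✓; |UZ| = 7.100 ✓; bearing(U→H) − bearing(U→Z) = 100.0° ✓; |UH| = 7.100 ✓; ∠(UH, HE) = 84.40° ✗; |HE| = 28.10 ✓.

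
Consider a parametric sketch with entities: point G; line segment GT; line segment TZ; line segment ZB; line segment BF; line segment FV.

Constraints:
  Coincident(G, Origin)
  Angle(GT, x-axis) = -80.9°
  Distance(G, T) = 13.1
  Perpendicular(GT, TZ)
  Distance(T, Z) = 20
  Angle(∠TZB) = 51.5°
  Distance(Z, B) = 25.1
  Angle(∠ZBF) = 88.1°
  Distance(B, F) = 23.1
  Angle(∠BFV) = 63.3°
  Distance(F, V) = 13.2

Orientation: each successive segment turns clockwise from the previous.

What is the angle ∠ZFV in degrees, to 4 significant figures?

14.89°

G is at the origin; GT runs at -80.9° with length 13.1, so T = (2.072, -12.94). The perpendicularity gives TZ at right angles to GT, so TZ runs at -170.9°; with |TZ| = 20.0, Z = (-17.68, -16.10). ∠TZB = 51.5° gives ZB at 60.60° from the x-axis; with |ZB| = 25.1, B = (-5.355, 5.769). ∠ZBF = 88.1° gives BF at -31.30° from the x-axis; with |BF| = 23.1, F = (14.38, -6.232). ∠BFV = 63.3° gives FV at -148.0° from the x-axis; with |FV| = 13.2, V = (3.189, -13.23). Then cos ∠ZFV = FZ·FV / (|FZ||FV|), giving 14.89°.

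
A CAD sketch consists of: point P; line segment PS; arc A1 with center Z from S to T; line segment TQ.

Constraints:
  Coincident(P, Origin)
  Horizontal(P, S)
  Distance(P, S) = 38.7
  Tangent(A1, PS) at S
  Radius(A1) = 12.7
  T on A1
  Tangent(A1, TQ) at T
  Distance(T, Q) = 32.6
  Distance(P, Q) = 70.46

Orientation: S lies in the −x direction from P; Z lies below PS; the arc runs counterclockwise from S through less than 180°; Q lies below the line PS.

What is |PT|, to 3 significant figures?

52.5

Checks: ∠(ZS, SP) = 90.00° ✓; |ZT| = 12.70 ✓; ∠(ZT, TQ) = 90.00° ✓; |TQ| = 32.60 ✓; |PQ| = 70.46 ✓.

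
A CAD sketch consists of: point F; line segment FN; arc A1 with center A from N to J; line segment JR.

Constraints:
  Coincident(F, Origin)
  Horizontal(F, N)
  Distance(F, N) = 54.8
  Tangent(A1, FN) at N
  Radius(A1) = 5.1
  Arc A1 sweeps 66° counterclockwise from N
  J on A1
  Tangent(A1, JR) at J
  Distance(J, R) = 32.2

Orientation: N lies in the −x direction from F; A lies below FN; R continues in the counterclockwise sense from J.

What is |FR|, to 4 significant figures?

79.48

F is at the origin; F and N share the same y with |FN| = 54.8 and N on the −x side, so N = (-54.80, 0.000). Since A1 is tangent to FN there, AN ⟂ FN, so A = N + (0, -5.1) = (-54.80, -5.100). On A1, N sits at bearing 90° from A; a 66° counterclockwise sweep puts J at bearing 156°, so J = A + 5.1·(cos 156°, sin 156°) = (-59.46, -3.026). Tangency of A1 to JR means the radius AJ is perpendicular to JR, so JR runs along (−sin 156°, cos 156°); with |JR| = 32.2, R = (-72.56, -32.44). Then |FR| = |R − F| = 79.48.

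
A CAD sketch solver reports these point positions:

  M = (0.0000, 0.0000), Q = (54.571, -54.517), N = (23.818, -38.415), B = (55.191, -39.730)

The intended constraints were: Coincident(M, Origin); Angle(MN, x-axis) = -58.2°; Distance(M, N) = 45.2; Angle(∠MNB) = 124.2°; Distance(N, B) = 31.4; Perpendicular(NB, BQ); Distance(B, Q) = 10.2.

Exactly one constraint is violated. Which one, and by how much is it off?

Distance(B, Q) = 10.2 — off by 4.60.

M = (0.00, 0.00) ✓; MN at -58.20° ✓; |MN| = 45.20 ✓; ∠MNB = 124.2° ✓; |NB| = 31.40 ✓; ∠(NB, BQ) = 90.00° ✓; |BQ| = 14.80 ✗.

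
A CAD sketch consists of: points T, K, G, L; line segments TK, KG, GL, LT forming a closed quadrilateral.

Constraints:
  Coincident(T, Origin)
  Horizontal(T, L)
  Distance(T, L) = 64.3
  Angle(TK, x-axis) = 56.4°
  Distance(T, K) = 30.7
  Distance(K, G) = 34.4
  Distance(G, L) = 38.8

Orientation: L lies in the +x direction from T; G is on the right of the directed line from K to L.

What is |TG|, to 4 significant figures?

27.31

T is at the origin; T and L share the same y with |TL| = 64.3 and L in +x, so L = (64.3, 0). TK runs at 56.4° with |TK| = 30.7, so K = (16.99, 25.57). G is determined by |KG| = 34.4 and |GL| = 38.8 together: it lies at the intersection of circle(K, 34.4) and circle(L, 38.8). With |KL| = 53.78, the foot of the radical line on KL is 23.90 from K and the perpendicular offset is √(34.4² − 23.90²) = 24.75. Taking the right-of-KL solution: G = (26.24, -7.561).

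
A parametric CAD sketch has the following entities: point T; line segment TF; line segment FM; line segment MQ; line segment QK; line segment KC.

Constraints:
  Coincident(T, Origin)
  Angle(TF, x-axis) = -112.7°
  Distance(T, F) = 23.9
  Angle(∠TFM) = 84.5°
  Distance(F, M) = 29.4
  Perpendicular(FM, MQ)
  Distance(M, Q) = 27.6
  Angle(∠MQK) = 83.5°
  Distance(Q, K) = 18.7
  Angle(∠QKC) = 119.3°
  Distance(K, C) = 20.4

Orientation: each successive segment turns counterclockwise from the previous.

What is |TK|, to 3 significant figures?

8.70

The perpendicularity gives MQ at right angles to FM, so MQ runs at 72.8°; with |MQ| = 27.6, Q = (27.0, -4.38). ∠MQK = 83.5° gives QK at 169° from the x-axis; with |QK| = 18.7, K = (8.65, -0.905). Then |TK| = |K − T| = 8.70.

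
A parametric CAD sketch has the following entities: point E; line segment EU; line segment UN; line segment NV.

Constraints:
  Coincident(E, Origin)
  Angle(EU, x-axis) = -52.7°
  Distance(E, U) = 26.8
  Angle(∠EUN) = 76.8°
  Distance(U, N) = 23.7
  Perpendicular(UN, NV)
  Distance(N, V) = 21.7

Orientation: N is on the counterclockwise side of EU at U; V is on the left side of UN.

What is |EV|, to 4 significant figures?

18.12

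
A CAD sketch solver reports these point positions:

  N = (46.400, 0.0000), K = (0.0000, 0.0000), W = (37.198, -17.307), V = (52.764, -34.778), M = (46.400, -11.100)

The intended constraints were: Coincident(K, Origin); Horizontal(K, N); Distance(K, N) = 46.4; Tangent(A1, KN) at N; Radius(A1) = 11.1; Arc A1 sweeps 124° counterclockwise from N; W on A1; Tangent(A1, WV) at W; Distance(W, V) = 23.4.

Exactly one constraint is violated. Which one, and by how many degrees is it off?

Tangent(A1, WV) at W — off by 7.70°.

K = (0.00, 0.00) ✓; K.y = 0.00, N.y = 0.00 ✓; |KN| = 46.40 ✓; ∠(MN, NK) = 90.00° ✓; |MN| = 11.10 ✓; bearing(M→W) − bearing(M→N) = 124.0° ✓; |MW| = 11.10 ✓; ∠(MW, WV) = 82.30° ✗; |WV| = 23.40 ✓.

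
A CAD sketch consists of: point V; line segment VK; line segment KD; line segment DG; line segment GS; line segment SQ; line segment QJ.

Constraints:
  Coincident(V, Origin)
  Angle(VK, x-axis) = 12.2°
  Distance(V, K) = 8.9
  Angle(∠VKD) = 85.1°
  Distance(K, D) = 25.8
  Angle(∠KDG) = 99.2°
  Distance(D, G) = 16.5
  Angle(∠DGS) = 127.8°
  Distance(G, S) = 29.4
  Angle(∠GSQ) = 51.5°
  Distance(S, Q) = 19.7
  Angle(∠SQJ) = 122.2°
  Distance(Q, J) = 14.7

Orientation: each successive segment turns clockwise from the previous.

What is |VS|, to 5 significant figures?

29.911

V is at the origin; VK runs at 12.2° with length 8.9, so K = (8.6990, 1.8808). ∠VKD = 85.1° gives KD at -82.700° from the x-axis; with |KD| = 25.8, D = (11.977, -23.710). ∠KDG = 99.2° gives DG at -163.50° from the x-axis; with |DG| = 16.5, G = (-3.8433, -28.396). ∠DGS = 127.8° gives GS at 144.30° from the x-axis; with |GS| = 29.4, S = (-27.719, -11.240). Then |VS| = |S − V| = 29.911.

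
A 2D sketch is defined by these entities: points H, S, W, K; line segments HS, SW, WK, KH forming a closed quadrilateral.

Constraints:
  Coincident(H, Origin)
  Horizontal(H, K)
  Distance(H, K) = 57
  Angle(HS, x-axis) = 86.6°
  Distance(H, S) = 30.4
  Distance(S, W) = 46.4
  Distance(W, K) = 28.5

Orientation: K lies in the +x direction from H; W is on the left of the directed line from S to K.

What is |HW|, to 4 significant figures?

55.18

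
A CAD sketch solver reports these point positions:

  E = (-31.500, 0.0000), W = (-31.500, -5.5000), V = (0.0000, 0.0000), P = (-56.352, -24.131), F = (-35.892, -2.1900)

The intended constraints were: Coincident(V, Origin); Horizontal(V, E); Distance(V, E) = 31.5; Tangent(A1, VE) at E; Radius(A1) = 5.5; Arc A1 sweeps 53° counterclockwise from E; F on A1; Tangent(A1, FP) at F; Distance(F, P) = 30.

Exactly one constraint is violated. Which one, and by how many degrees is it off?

Tangent(A1, FP) at F — off by 6.00°.

V = (0.00, 0.00) ✓; V.y = 0.00, E.y = 0.00 ✓; |VE| = 31.50 ✓; ∠(WE, EV) = 90.00° ✓; |WE| = 5.500 ✓; bearing(W→F) − bearing(W→E) = 53.00° ✓; |WF| = 5.500 ✓; ∠(WF, FP) = 96.00° ✗; |FP| = 30.00 ✓.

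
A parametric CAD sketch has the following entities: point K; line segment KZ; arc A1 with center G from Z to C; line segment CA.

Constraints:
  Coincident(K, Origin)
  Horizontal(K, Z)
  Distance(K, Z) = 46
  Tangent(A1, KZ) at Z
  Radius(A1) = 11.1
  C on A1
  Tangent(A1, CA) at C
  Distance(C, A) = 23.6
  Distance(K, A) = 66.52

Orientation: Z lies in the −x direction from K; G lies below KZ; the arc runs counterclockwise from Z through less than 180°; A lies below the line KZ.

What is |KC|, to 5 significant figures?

58.210

K is at the origin; K and Z share the same y with |KZ| = 46.0 and Z on the −x side, so Z = (-46.000, 0.0000). Tangency of A1 to KZ means the radius GZ is perpendicular to KZ, so G = Z + (0, -11.1) = (-46.000, -11.100). Since GC ⟂ CA (tangency), |GA| = √(11.1² + 23.6²) = 26.080 regardless of where C sits on A1. So A lies on both circle(K, 66.52) and circle(G, 26.080); the below-KZ intersection is A = (-56.616, -34.922). C is the foot of the tangent from A: C = (-57.098, -11.326).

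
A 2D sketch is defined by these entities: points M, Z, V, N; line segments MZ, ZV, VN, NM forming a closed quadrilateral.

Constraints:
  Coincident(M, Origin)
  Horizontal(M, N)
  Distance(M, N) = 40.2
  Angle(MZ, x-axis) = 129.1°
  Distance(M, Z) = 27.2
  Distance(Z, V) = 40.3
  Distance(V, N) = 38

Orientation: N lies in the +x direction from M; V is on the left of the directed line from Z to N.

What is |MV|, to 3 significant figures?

39.3

Checks: |ZV| = 40.30 ✓; |VN| = 38.00 ✓.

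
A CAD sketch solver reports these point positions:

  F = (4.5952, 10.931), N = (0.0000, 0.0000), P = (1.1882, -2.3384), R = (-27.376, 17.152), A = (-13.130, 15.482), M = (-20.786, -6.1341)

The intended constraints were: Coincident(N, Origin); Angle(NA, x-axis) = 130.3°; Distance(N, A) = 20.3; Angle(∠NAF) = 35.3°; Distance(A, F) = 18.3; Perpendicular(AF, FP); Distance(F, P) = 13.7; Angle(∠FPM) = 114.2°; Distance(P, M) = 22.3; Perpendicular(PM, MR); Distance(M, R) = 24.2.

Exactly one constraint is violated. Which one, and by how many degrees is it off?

Perpendicular(PM, MR) — off by 6.00°.

N = (0.00, 0.00) ✓; NA at 130.3° ✓; |NA| = 20.30 ✓; ∠NAF = 35.30° ✓; |AF| = 18.30 ✓; ∠(AF, FP) = 90.00° ✓; |FP| = 13.70 ✓; ∠FPM = 114.2° ✓; |PM| = 22.30 ✓; ∠(PM, MR) = 84.00° ✗; |MR| = 24.20 ✓.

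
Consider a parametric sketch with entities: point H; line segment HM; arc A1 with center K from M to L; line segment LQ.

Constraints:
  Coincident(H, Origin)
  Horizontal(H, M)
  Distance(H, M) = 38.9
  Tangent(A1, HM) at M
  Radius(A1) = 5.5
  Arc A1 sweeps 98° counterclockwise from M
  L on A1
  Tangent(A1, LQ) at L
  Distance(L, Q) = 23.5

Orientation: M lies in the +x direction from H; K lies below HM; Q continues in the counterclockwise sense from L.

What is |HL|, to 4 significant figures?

34.04

H is at the origin; H and M share the same y with |HM| = 38.9 and M on the +x side, so M = (38.90, 0.000). Tangency of A1 to HM means the radius KM is perpendicular to HM, so K = M + (0, -5.5) = (38.90, -5.500). On A1, M sits at bearing 90° from K; a 98° counterclockwise sweep puts L at bearing 188°, so L = K + 5.5·(cos 188°, sin 188°) = (33.45, -6.265). Then |HL| = |L − H| = 34.04.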